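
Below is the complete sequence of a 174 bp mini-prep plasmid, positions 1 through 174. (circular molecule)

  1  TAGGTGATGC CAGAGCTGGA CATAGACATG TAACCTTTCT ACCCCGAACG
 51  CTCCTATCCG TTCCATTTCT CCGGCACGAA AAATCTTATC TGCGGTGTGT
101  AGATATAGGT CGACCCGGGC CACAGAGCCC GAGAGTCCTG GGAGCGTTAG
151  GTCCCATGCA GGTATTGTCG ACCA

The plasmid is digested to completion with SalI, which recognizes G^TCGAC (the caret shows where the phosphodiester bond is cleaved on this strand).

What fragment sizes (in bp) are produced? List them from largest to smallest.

SalI sites (GTCGAC) start at positions 109, 167.
SalI cuts after the first base of each site, so after positions 109, 167.
Circular molecule, 2 cuts → 2 fragments:
  110–167 → 58 bp
  168–174 then 1–109 → 7 + 109 = 116 bp
Sorted largest to smallest: 116, 58 bp.

116, 58 bp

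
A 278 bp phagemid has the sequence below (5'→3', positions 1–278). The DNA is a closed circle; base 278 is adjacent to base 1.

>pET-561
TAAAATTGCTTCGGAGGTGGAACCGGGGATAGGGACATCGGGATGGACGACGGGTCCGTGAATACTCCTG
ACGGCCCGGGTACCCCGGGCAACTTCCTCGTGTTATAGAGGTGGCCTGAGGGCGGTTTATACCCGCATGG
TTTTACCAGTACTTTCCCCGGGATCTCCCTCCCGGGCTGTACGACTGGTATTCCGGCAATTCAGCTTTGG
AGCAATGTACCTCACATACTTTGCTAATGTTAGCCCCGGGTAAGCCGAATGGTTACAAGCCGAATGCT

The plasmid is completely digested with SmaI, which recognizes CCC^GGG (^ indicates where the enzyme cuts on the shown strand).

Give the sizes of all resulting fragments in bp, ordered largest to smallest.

SmaI sites (CCCGGG) start at positions 75, 84, 157, 171, 245.
SmaI cuts after base 3 of each site, so after positions 77, 86, 159, 173, 247.
Circular molecule, 5 cuts → 5 fragments:
  78–86 → 9 bp
  87–159 → 73 bp
  160–173 → 14 bp
  174–247 → 74 bp
  248–278 then 1–77 → 31 + 77 = 108 bp
Sorted largest to smallest: 108, 74, 73, 14, 9 bp.

108, 74, 73, 14, 9 bp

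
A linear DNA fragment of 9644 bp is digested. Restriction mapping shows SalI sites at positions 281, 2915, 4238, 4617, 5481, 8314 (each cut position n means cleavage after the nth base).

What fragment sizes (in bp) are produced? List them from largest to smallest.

Linear molecule, 6 cuts → 7 fragments:
  281 − 0 = 281 bp
  2915 − 281 = 2634 bp
  4238 − 2915 = 1323 bp
  4617 − 4238 = 379 bp
  5481 − 4617 = 864 bp
  8314 − 5481 = 2833 bp
  9644 − 8314 = 1330 bp
Sorted largest to smallest: 2833, 2634, 1330, 1323, 864, 379, 281 bp.

2833, 2634, 1330, 1323, 864, 379, 281 bp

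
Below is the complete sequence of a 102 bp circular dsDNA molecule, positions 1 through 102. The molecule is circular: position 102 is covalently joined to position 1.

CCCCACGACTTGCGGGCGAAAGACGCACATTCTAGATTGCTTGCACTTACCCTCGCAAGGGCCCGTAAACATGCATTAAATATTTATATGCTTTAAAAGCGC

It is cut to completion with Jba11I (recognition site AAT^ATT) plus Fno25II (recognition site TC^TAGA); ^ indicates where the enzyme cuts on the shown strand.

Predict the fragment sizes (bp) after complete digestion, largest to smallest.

The Jba11I site (AATATT) starts at position 79.
Jba11I cuts after base 3 of each site, so after position 81.
The Fno25II site (TCTAGA) starts at position 31.
Fno25II cuts after base 2 of each site, so after position 32.
Combined cut positions: 32, 81.
Circular molecule, 2 cuts → 2 fragments:
  33–81 → 49 bp
  82–102 then 1–32 → 21 + 32 = 53 bp
Sorted largest to smallest: 53, 49 bp.

53, 49 bp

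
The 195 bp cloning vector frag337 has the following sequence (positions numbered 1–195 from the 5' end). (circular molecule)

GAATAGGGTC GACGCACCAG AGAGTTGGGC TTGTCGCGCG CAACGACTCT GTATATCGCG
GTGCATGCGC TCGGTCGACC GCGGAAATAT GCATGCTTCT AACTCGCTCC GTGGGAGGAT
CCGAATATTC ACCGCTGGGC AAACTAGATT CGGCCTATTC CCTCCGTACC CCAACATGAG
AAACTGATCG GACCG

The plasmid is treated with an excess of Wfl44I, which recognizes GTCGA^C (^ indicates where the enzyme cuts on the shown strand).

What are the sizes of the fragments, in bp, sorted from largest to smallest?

129, 66 bp

Wfl44I sites (GTCGAC) start at positions 8, 74.
Wfl44I cuts after base 5 of each site (before the last base), so after positions 12, 78.
Circular molecule, 2 cuts → 2 fragments:
  13–78 → 66 bp
  79–195 then 1–12 → 117 + 12 = 129 bp
Sorted largest to smallest: 129, 66 bp.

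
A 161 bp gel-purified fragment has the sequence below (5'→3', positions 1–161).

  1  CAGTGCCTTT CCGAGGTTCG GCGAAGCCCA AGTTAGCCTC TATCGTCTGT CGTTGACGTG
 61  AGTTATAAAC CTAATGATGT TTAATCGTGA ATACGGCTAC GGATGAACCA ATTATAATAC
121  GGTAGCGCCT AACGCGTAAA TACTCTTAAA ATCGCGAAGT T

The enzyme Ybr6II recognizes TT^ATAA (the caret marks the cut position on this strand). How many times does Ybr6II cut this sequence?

2

TTATAA occurs starting at positions 63, 112.
Ybr6II cuts at 2 sites.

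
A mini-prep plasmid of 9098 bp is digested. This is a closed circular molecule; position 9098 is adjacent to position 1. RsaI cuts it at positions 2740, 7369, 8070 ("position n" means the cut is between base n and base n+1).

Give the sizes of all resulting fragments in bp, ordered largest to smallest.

4629, 3768, 701 bp

Circular molecule, 3 cuts → 3 fragments:
  7369 − 2740 = 4629 bp
  8070 − 7369 = 701 bp
  wrap: 9098 − 8070 + 2740 = 3768 bp
Sorted largest to smallest: 4629, 3768, 701 bp.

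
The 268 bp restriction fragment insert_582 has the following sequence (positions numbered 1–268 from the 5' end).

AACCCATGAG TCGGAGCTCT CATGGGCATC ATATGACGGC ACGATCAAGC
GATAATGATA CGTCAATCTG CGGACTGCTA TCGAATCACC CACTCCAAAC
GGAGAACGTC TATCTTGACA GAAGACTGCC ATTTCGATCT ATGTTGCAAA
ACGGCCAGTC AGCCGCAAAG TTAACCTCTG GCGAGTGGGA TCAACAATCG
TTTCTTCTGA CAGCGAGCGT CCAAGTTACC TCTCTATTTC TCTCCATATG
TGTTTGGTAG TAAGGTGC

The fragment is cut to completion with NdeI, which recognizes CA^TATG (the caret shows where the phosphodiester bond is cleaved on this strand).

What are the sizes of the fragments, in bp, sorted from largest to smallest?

215, 31, 22 bp

NdeI sites (CATATG) start at positions 30, 245.
NdeI cuts after base 2 of each site, so after positions 31, 246.
Linear molecule, 2 cuts → 3 fragments:
  1–31 → 31 bp
  32–246 → 215 bp
  247–268 → 22 bp
Sorted largest to smallest: 215, 31, 22 bp.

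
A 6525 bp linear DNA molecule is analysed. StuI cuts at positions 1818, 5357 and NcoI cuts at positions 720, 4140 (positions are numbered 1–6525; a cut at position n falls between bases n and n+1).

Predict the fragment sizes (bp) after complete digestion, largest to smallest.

Combined cut positions (sorted): 720, 1818, 4140, 5357.
Linear molecule, 4 cuts → 5 fragments:
  720 − 0 = 720 bp
  1818 − 720 = 1098 bp
  4140 − 1818 = 2322 bp
  5357 − 4140 = 1217 bp
  6525 − 5357 = 1168 bp
Sorted largest to smallest: 2322, 1217, 1168, 1098, 720 bp.

2322, 1217, 1168, 1098, 720 bp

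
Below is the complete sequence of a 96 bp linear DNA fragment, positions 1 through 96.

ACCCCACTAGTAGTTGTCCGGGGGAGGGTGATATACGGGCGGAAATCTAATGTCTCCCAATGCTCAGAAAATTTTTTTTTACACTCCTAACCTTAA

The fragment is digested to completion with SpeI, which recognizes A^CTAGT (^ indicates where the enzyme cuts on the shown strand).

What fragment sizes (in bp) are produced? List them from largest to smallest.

The SpeI site (ACTAGT) starts at position 6.
SpeI cuts after the first base of each site, so after position 6.
Linear molecule, 1 cut → 2 fragments:
  1–6 → 6 bp
  7–96 → 90 bp
Sorted largest to smallest: 90, 6 bp.

90, 6 bp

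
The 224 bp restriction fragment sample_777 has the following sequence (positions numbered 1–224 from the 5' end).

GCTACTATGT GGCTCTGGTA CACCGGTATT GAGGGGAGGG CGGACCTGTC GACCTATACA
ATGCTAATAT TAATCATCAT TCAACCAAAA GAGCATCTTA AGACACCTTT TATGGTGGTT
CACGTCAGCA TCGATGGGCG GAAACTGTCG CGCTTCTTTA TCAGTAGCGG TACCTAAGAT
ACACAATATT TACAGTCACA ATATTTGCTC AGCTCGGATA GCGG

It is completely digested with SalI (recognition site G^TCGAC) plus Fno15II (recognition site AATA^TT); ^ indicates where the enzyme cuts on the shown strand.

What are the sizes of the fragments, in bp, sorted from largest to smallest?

119, 48, 21, 21, 15 bp

The SalI site (GTCGAC) starts at position 48.
SalI cuts after the first base of each site, so after position 48.
Fno15II sites (AATATT) start at positions 66, 185, 200.
Fno15II cuts after base 4 of each site, so after positions 69, 188, 203.
Combined cut positions: 48, 69, 188, 203.
Linear molecule, 4 cuts → 5 fragments:
  1–48 → 48 bp
  49–69 → 21 bp
  70–188 → 119 bp
  189–203 → 15 bp
  204–224 → 21 bp
Sorted largest to smallest: 119, 48, 21, 21, 15 bp.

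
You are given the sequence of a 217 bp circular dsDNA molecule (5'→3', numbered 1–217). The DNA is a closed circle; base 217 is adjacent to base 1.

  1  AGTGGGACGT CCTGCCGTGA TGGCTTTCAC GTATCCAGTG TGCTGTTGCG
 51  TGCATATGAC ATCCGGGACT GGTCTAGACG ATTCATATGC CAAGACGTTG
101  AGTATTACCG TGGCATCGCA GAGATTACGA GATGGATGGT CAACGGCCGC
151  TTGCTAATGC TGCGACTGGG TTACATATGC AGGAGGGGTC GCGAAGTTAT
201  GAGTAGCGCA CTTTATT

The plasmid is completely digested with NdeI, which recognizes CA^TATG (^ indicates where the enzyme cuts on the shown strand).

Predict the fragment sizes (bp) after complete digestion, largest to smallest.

NdeI sites (CATATG) start at positions 53, 84, 174.
NdeI cuts after base 2 of each site, so after positions 54, 85, 175.
Circular molecule, 3 cuts → 3 fragments:
  55–85 → 31 bp
  86–175 → 90 bp
  176–217 then 1–54 → 42 + 54 = 96 bp
Sorted largest to smallest: 96, 90, 31 bp.

96, 90, 31 bp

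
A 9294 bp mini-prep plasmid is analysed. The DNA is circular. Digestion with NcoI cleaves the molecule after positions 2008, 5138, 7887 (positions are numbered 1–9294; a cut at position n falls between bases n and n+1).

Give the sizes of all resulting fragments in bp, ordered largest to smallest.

3415, 3130, 2749 bp

Circular molecule, 3 cuts → 3 fragments:
  5138 − 2008 = 3130 bp
  7887 − 5138 = 2749 bp
  wrap: 9294 − 7887 + 2008 = 3415 bp
Sorted largest to smallest: 3415, 3130, 2749 bp.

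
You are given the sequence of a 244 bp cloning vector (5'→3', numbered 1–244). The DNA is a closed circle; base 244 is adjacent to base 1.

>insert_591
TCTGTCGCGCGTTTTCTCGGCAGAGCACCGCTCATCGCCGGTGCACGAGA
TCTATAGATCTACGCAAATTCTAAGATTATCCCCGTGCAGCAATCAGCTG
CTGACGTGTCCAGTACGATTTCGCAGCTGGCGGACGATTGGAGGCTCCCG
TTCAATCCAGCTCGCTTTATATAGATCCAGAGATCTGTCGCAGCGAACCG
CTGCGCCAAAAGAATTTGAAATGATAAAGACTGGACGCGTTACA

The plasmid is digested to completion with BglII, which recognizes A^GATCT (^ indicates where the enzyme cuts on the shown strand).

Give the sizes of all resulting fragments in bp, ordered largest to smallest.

BglII sites (AGATCT) start at positions 48, 56, 181.
BglII cuts after the first base of each site, so after positions 48, 56, 181.
Circular molecule, 3 cuts → 3 fragments:
  49–56 → 8 bp
  57–181 → 125 bp
  182–244 then 1–48 → 63 + 48 = 111 bp
Sorted largest to smallest: 125, 111, 8 bp.

125, 111, 8 bp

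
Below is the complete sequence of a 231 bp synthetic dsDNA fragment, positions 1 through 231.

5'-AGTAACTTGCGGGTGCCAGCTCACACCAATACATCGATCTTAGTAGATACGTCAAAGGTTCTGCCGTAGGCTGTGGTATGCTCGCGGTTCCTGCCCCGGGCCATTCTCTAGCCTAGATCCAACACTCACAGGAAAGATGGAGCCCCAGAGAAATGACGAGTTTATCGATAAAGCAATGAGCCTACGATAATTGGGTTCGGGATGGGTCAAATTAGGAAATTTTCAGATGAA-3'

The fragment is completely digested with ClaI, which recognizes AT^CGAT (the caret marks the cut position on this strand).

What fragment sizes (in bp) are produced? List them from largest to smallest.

131, 66, 34 bp

ClaI sites (ATCGAT) start at positions 33, 164.
ClaI cuts after base 2 of each site, so after positions 34, 165.
Linear molecule, 2 cuts → 3 fragments:
  1–34 → 34 bp
  35–165 → 131 bp
  166–231 → 66 bp
Sorted largest to smallest: 131, 66, 34 bp.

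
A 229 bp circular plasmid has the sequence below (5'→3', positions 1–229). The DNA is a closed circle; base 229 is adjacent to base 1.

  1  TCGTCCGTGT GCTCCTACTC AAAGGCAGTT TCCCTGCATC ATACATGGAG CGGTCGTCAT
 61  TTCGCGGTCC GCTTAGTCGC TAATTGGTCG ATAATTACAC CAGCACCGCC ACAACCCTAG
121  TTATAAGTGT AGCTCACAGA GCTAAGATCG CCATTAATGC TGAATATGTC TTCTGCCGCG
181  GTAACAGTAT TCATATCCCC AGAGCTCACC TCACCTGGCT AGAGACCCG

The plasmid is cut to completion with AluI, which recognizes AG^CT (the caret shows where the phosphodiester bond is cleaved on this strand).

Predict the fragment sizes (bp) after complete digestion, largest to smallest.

AluI sites (AGCT) start at positions 131, 140, 203.
AluI cuts after base 2 of each site, so after positions 132, 141, 204.
Circular molecule, 3 cuts → 3 fragments:
  133–141 → 9 bp
  142–204 → 63 bp
  205–229 then 1–132 → 25 + 132 = 157 bp
Sorted largest to smallest: 157, 63, 9 bp.

157, 63, 9 bp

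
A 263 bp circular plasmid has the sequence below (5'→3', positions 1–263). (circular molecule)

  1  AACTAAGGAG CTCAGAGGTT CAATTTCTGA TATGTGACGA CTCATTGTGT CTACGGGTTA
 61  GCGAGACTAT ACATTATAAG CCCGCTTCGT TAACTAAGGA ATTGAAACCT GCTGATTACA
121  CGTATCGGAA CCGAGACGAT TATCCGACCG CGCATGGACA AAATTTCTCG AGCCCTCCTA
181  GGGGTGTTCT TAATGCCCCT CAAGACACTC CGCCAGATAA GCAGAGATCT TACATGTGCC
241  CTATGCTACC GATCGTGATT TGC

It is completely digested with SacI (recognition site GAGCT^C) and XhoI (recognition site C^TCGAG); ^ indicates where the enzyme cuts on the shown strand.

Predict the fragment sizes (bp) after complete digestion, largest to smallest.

155, 108 bp

The SacI site (GAGCTC) starts at position 8.
SacI cuts after base 5 of each site (before the last base), so after position 12.
The XhoI site (CTCGAG) starts at position 167.
XhoI cuts after the first base of each site, so after position 167.
Combined cut positions: 12, 167.
Circular molecule, 2 cuts → 2 fragments:
  13–167 → 155 bp
  168–263 then 1–12 → 96 + 12 = 108 bp
Sorted largest to smallest: 155, 108 bp.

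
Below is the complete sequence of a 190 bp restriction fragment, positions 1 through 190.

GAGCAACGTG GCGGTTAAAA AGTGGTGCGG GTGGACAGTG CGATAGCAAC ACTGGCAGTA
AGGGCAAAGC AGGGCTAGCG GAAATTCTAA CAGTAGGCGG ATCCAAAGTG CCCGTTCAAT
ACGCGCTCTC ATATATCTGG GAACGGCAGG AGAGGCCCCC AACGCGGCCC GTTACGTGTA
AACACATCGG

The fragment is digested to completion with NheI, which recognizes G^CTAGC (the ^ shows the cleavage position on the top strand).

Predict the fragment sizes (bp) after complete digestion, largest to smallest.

The NheI site (GCTAGC) starts at position 74.
NheI cuts after the first base of each site, so after position 74.
Linear molecule, 1 cut → 2 fragments:
  1–74 → 74 bp
  75–190 → 116 bp
Sorted largest to smallest: 116, 74 bp.

116, 74 bp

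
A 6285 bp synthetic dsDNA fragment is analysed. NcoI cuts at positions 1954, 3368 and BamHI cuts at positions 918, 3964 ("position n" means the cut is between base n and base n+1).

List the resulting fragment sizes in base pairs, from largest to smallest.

2321, 1414, 1036, 918, 596 bp

Combined cut positions (sorted): 918, 1954, 3368, 3964.
Linear molecule, 4 cuts → 5 fragments:
  918 − 0 = 918 bp
  1954 − 918 = 1036 bp
  3368 − 1954 = 1414 bp
  3964 − 3368 = 596 bp
  6285 − 3964 = 2321 bp
Sorted largest to smallest: 2321, 1414, 1036, 918, 596 bp.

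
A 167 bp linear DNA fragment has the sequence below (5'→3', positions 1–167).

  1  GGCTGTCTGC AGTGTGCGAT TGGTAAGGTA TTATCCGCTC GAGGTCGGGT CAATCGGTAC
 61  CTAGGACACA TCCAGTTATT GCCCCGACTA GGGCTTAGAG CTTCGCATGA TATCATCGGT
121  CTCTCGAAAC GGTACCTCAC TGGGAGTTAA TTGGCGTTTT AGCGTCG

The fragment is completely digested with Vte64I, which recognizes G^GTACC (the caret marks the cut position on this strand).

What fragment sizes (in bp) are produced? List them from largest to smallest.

75, 56, 36 bp

Vte64I sites (GGTACC) start at positions 56, 131.
Vte64I cuts after the first base of each site, so after positions 56, 131.
Linear molecule, 2 cuts → 3 fragments:
  1–56 → 56 bp
  57–131 → 75 bp
  132–167 → 36 bp
Sorted largest to smallest: 75, 56, 36 bp.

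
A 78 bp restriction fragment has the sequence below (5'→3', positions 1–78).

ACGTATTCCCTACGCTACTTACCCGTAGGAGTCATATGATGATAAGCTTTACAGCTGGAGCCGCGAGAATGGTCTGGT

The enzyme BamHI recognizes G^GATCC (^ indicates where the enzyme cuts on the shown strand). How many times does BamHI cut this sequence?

No occurrence of GGATCC is present in the sequence.
BamHI does not cut: 0 sites.

0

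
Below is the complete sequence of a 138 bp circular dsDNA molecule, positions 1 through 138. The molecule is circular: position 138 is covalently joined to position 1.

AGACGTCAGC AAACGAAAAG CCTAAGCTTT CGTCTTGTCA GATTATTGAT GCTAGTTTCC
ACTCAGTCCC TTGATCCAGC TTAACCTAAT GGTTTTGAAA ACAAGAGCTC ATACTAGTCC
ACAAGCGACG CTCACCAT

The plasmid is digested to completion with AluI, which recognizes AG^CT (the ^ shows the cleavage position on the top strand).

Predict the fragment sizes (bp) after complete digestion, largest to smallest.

57, 53, 28 bp

AluI sites (AGCT) start at positions 25, 78, 106.
AluI cuts after base 2 of each site, so after positions 26, 79, 107.
Circular molecule, 3 cuts → 3 fragments:
  27–79 → 53 bp
  80–107 → 28 bp
  108–138 then 1–26 → 31 + 26 = 57 bp
Sorted largest to smallest: 57, 53, 28 bp.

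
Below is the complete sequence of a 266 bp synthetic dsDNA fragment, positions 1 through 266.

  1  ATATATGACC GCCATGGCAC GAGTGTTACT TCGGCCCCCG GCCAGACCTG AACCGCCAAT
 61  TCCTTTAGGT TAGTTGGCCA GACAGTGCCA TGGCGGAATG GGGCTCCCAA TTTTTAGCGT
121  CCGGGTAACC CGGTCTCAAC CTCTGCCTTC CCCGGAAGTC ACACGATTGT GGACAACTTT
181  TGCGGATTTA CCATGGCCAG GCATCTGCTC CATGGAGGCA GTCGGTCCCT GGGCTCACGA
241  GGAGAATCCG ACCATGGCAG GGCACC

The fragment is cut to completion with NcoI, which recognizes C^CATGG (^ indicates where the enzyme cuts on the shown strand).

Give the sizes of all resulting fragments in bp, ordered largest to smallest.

103, 76, 42, 19, 14, 12 bp

NcoI sites (CCATGG) start at positions 12, 88, 191, 210, 252.
NcoI cuts after the first base of each site, so after positions 12, 88, 191, 210, 252.
Linear molecule, 5 cuts → 6 fragments:
  1–12 → 12 bp
  13–88 → 76 bp
  89–191 → 103 bp
  192–210 → 19 bp
  211–252 → 42 bp
  253–266 → 14 bp
Sorted largest to smallest: 103, 76, 42, 19, 14, 12 bp.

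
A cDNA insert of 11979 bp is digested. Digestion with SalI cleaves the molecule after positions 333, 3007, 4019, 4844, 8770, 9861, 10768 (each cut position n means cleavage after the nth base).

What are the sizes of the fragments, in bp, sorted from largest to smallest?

Linear molecule, 7 cuts → 8 fragments:
  333 − 0 = 333 bp
  3007 − 333 = 2674 bp
  4019 − 3007 = 1012 bp
  4844 − 4019 = 825 bp
  8770 − 4844 = 3926 bp
  9861 − 8770 = 1091 bp
  10768 − 9861 = 907 bp
  11979 − 10768 = 1211 bp
Sorted largest to smallest: 3926, 2674, 1211, 1091, 1012, 907, 825, 333 bp.

3926, 2674, 1211, 1091, 1012, 907, 825, 333 bp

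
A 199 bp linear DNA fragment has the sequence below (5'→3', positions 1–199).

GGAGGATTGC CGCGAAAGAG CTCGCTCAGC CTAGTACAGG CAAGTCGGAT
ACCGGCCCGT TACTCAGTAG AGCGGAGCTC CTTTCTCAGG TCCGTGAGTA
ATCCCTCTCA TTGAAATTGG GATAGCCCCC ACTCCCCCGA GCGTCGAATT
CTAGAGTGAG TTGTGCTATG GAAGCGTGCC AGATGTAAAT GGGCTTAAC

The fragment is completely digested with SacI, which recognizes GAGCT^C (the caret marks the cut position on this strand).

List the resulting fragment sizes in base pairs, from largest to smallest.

SacI sites (GAGCTC) start at positions 18, 75.
SacI cuts after base 5 of each site (before the last base), so after positions 22, 79.
Linear molecule, 2 cuts → 3 fragments:
  1–22 → 22 bp
  23–79 → 57 bp
  80–199 → 120 bp
Sorted largest to smallest: 120, 57, 22 bp.

120, 57, 22 bp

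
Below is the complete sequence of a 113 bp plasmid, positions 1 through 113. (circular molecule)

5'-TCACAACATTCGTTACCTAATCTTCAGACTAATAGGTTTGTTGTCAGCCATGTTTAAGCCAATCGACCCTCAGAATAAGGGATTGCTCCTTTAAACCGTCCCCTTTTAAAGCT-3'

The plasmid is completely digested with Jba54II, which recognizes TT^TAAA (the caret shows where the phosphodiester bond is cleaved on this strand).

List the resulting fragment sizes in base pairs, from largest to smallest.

98, 15 bp

Jba54II sites (TTTAAA) start at positions 90, 105.
Jba54II cuts after base 2 of each site, so after positions 91, 106.
Circular molecule, 2 cuts → 2 fragments:
  92–106 → 15 bp
  107–113 then 1–91 → 7 + 91 = 98 bp
Sorted largest to smallest: 98, 15 bp.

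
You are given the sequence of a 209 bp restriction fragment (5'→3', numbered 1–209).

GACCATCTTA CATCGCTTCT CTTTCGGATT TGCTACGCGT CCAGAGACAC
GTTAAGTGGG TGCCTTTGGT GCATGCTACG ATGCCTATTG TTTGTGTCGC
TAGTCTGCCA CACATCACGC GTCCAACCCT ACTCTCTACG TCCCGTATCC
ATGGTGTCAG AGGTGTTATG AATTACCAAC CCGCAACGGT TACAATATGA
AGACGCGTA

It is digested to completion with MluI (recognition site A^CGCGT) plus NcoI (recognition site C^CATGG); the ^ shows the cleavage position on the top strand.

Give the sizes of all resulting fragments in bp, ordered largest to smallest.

82, 54, 35, 32, 6 bp

MluI sites (ACGCGT) start at positions 35, 117, 203.
MluI cuts after the first base of each site, so after positions 35, 117, 203.
The NcoI site (CCATGG) starts at position 149.
NcoI cuts after the first base of each site, so after position 149.
Combined cut positions: 35, 117, 149, 203.
Linear molecule, 4 cuts → 5 fragments:
  1–35 → 35 bp
  36–117 → 82 bp
  118–149 → 32 bp
  150–203 → 54 bp
  204–209 → 6 bp
Sorted largest to smallest: 82, 54, 35, 32, 6 bp.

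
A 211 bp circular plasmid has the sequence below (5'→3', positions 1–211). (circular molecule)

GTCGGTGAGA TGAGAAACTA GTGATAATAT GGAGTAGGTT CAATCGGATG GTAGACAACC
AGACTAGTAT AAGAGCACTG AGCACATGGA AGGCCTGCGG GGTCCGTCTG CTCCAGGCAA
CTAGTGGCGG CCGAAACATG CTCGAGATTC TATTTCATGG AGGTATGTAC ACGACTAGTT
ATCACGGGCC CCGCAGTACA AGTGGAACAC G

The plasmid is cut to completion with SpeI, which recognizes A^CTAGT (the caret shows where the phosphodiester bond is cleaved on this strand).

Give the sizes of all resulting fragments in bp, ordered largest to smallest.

SpeI sites (ACTAGT) start at positions 17, 63, 120, 174.
SpeI cuts after the first base of each site, so after positions 17, 63, 120, 174.
Circular molecule, 4 cuts → 4 fragments:
  18–63 → 46 bp
  64–120 → 57 bp
  121–174 → 54 bp
  175–211 then 1–17 → 37 + 17 = 54 bp
Sorted largest to smallest: 57, 54, 54, 46 bp.

57, 54, 54, 46 bp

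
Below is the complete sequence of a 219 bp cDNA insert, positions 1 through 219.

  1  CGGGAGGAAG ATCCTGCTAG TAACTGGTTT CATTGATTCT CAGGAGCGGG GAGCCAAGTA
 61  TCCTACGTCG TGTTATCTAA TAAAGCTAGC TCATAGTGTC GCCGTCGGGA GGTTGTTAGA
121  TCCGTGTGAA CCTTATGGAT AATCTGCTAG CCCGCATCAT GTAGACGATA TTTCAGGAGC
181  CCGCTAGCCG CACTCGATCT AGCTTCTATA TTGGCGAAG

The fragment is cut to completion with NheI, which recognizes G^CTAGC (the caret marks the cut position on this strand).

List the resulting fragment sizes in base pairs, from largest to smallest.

85, 61, 37, 36 bp

NheI sites (GCTAGC) start at positions 85, 146, 183.
NheI cuts after the first base of each site, so after positions 85, 146, 183.
Linear molecule, 3 cuts → 4 fragments:
  1–85 → 85 bp
  86–146 → 61 bp
  147–183 → 37 bp
  184–219 → 36 bp
Sorted largest to smallest: 85, 61, 37, 36 bp.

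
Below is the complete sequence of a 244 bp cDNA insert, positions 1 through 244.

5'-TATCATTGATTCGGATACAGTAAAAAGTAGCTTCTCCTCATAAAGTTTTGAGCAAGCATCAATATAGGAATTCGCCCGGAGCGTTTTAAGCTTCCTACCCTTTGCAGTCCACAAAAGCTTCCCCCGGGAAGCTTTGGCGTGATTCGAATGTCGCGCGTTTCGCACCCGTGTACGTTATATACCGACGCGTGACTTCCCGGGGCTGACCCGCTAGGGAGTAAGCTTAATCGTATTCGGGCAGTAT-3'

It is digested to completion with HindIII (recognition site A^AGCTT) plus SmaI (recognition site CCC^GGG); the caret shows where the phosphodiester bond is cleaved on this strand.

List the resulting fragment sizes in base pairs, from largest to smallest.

88, 69, 27, 24, 22, 10, 4 bp

HindIII sites (AAGCTT) start at positions 88, 115, 129, 220.
HindIII cuts after the first base of each site, so after positions 88, 115, 129, 220.
SmaI sites (CCCGGG) start at positions 123, 196.
SmaI cuts after base 3 of each site, so after positions 125, 198.
Combined cut positions: 88, 115, 125, 129, 198, 220.
Linear molecule, 6 cuts → 7 fragments:
  1–88 → 88 bp
  89–115 → 27 bp
  116–125 → 10 bp
  126–129 → 4 bp
  130–198 → 69 bp
  199–220 → 22 bp
  221–244 → 24 bp
Sorted largest to smallest: 88, 69, 27, 24, 22, 10, 4 bp.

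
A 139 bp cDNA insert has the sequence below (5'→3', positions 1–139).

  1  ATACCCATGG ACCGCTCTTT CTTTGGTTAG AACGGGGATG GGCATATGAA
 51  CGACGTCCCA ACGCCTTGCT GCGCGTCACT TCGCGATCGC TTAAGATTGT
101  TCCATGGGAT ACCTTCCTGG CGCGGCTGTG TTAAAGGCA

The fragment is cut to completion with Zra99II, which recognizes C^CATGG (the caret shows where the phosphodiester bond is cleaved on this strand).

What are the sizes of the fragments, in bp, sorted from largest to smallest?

Zra99II sites (CCATGG) start at positions 5, 102.
Zra99II cuts after the first base of each site, so after positions 5, 102.
Linear molecule, 2 cuts → 3 fragments:
  1–5 → 5 bp
  6–102 → 97 bp
  103–139 → 37 bp
Sorted largest to smallest: 97, 37, 5 bp.

97, 37, 5 bp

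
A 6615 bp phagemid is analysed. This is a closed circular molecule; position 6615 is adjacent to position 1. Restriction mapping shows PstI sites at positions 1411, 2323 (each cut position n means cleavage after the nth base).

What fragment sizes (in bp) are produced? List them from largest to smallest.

5703, 912 bp

Circular molecule, 2 cuts → 2 fragments:
  2323 − 1411 = 912 bp
  wrap: 6615 − 2323 + 1411 = 5703 bp
Sorted largest to smallest: 5703, 912 bp.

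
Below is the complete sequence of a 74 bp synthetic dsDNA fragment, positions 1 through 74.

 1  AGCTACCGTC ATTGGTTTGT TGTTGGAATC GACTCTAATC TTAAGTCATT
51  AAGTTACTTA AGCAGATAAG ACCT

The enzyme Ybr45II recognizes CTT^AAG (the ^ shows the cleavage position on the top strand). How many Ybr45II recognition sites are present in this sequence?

2

CTTAAG occurs starting at positions 40, 57.
Ybr45II cuts at 2 sites.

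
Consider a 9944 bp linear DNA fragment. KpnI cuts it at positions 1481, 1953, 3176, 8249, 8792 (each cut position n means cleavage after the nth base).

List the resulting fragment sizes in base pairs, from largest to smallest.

Linear molecule, 5 cuts → 6 fragments:
  1481 − 0 = 1481 bp
  1953 − 1481 = 472 bp
  3176 − 1953 = 1223 bp
  8249 − 3176 = 5073 bp
  8792 − 8249 = 543 bp
  9944 − 8792 = 1152 bp
Sorted largest to smallest: 5073, 1481, 1223, 1152, 543, 472 bp.

5073, 1481, 1223, 1152, 543, 472 bp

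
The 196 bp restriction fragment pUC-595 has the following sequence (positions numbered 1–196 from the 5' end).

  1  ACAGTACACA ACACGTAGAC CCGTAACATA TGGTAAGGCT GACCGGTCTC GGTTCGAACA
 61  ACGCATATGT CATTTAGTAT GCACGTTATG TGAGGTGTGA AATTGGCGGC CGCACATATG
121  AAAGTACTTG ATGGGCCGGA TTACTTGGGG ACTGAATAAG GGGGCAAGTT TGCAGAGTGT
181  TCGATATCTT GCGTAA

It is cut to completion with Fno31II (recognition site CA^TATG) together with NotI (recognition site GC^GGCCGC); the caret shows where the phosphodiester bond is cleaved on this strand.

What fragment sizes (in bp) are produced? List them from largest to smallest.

Fno31II sites (CATATG) start at positions 27, 64, 115.
Fno31II cuts after base 2 of each site, so after positions 28, 65, 116.
The NotI site (GCGGCCGC) starts at position 106.
NotI cuts after base 2 of each site, so after position 107.
Combined cut positions: 28, 65, 107, 116.
Linear molecule, 4 cuts → 5 fragments:
  1–28 → 28 bp
  29–65 → 37 bp
  66–107 → 42 bp
  108–116 → 9 bp
  117–196 → 80 bp
Sorted largest to smallest: 80, 42, 37, 28, 9 bp.

80, 42, 37, 28, 9 bp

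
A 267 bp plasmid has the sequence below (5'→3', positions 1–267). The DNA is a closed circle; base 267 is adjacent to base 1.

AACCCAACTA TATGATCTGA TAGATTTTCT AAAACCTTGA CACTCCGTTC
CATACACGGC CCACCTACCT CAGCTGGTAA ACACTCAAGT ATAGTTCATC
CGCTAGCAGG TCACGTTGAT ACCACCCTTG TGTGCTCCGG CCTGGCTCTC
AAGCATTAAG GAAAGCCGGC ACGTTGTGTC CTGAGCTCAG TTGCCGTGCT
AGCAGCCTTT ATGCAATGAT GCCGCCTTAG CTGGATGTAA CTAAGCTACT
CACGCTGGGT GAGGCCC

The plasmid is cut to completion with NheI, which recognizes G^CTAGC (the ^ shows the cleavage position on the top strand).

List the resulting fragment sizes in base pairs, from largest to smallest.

NheI sites (GCTAGC) start at positions 102, 198.
NheI cuts after the first base of each site, so after positions 102, 198.
Circular molecule, 2 cuts → 2 fragments:
  103–198 → 96 bp
  199–267 then 1–102 → 69 + 102 = 171 bp
Sorted largest to smallest: 171, 96 bp.

171, 96 bp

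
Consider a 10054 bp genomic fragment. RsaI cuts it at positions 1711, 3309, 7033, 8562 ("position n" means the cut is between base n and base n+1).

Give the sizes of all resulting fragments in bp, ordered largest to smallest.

Linear molecule, 4 cuts → 5 fragments:
  1711 − 0 = 1711 bp
  3309 − 1711 = 1598 bp
  7033 − 3309 = 3724 bp
  8562 − 7033 = 1529 bp
  10054 − 8562 = 1492 bp
Sorted largest to smallest: 3724, 1711, 1598, 1529, 1492 bp.

3724, 1711, 1598, 1529, 1492 bp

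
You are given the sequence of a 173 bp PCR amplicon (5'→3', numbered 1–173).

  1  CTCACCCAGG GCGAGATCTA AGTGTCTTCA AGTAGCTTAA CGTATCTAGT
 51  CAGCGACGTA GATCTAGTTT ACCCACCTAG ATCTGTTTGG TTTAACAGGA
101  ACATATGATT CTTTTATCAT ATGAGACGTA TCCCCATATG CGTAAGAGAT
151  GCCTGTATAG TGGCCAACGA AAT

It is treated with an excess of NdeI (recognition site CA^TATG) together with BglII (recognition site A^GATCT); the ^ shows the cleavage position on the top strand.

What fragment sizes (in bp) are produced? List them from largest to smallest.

NdeI sites (CATATG) start at positions 102, 118, 135.
NdeI cuts after base 2 of each site, so after positions 103, 119, 136.
BglII sites (AGATCT) start at positions 14, 60, 79.
BglII cuts after the first base of each site, so after positions 14, 60, 79.
Combined cut positions: 14, 60, 79, 103, 119, 136.
Linear molecule, 6 cuts → 7 fragments:
  1–14 → 14 bp
  15–60 → 46 bp
  61–79 → 19 bp
  80–103 → 24 bp
  104–119 → 16 bp
  120–136 → 17 bp
  137–173 → 37 bp
Sorted largest to smallest: 46, 37, 24, 19, 17, 16, 14 bp.

46, 37, 24, 19, 17, 16, 14 bp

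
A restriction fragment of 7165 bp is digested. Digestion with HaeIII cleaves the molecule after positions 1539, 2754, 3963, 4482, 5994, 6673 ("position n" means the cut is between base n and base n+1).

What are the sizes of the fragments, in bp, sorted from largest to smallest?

Linear molecule, 6 cuts → 7 fragments:
  1539 − 0 = 1539 bp
  2754 − 1539 = 1215 bp
  3963 − 2754 = 1209 bp
  4482 − 3963 = 519 bp
  5994 − 4482 = 1512 bp
  6673 − 5994 = 679 bp
  7165 − 6673 = 492 bp
Sorted largest to smallest: 1539, 1512, 1215, 1209, 679, 519, 492 bp.

1539, 1512, 1215, 1209, 679, 519, 492 bp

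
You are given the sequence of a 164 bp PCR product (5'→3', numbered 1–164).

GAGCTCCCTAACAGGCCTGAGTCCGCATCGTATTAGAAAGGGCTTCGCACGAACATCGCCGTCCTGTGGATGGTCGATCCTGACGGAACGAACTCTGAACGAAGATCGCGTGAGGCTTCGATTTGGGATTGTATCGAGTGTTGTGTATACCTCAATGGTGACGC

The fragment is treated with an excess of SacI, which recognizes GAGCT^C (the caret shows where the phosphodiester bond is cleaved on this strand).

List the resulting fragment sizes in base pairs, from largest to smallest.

The SacI site (GAGCTC) starts at position 1.
SacI cuts after base 5 of each site (before the last base), so after position 5.
Linear molecule, 1 cut → 2 fragments:
  1–5 → 5 bp
  6–164 → 159 bp
Sorted largest to smallest: 159, 5 bp.

159, 5 bp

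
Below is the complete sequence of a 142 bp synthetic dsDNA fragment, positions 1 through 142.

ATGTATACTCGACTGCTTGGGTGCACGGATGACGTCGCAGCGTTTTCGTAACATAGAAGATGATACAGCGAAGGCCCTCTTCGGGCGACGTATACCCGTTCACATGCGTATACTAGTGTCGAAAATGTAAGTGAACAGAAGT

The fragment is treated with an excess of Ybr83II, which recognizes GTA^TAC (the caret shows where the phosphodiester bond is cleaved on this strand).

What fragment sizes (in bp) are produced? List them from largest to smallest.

87, 32, 18, 5 bp

Ybr83II sites (GTATAC) start at positions 3, 90, 108.
Ybr83II cuts after base 3 of each site, so after positions 5, 92, 110.
Linear molecule, 3 cuts → 4 fragments:
  1–5 → 5 bp
  6–92 → 87 bp
  93–110 → 18 bp
  111–142 → 32 bp
Sorted largest to smallest: 87, 32, 18, 5 bp.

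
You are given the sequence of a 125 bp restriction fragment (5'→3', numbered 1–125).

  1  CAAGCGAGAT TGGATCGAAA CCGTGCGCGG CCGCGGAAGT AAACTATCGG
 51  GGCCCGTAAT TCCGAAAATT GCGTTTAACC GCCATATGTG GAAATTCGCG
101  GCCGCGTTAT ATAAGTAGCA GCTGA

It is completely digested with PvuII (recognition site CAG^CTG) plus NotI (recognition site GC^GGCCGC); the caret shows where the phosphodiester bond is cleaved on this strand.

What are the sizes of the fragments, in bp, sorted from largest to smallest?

The PvuII site (CAGCTG) starts at position 119.
PvuII cuts after base 3 of each site, so after position 121.
NotI sites (GCGGCCGC) start at positions 27, 98.
NotI cuts after base 2 of each site, so after positions 28, 99.
Combined cut positions: 28, 99, 121.
Linear molecule, 3 cuts → 4 fragments:
  1–28 → 28 bp
  29–99 → 71 bp
  100–121 → 22 bp
  122–125 → 4 bp
Sorted largest to smallest: 71, 28, 22, 4 bp.

71, 28, 22, 4 bp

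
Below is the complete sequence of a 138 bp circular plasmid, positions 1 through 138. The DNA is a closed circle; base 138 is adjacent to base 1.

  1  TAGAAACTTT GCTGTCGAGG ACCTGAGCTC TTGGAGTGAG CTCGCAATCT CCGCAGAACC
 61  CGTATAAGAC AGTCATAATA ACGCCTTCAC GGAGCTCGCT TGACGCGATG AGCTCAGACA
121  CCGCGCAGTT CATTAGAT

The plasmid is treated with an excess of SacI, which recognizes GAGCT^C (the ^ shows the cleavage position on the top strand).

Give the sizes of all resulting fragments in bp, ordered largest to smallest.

54, 53, 18, 13 bp

SacI sites (GAGCTC) start at positions 25, 38, 92, 110.
SacI cuts after base 5 of each site (before the last base), so after positions 29, 42, 96, 114.
Circular molecule, 4 cuts → 4 fragments:
  30–42 → 13 bp
  43–96 → 54 bp
  97–114 → 18 bp
  115–138 then 1–29 → 24 + 29 = 53 bp
Sorted largest to smallest: 54, 53, 18, 13 bp.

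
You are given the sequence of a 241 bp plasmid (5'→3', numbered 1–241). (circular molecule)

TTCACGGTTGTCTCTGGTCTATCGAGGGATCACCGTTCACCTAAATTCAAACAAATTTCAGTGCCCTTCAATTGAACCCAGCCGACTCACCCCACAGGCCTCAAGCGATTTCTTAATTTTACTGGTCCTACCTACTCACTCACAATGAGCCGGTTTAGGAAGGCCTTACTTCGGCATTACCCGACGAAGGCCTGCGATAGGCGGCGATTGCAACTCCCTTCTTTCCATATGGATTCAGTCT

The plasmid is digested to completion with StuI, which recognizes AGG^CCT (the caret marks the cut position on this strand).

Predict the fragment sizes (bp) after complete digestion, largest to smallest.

149, 65, 27 bp

StuI sites (AGGCCT) start at positions 96, 161, 188.
StuI cuts after base 3 of each site, so after positions 98, 163, 190.
Circular molecule, 3 cuts → 3 fragments:
  99–163 → 65 bp
  164–190 → 27 bp
  191–241 then 1–98 → 51 + 98 = 149 bp
Sorted largest to smallest: 149, 65, 27 bp.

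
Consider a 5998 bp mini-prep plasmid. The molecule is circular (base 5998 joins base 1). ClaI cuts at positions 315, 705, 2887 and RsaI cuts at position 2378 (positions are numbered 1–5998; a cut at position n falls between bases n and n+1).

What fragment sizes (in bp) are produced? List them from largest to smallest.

Combined cut positions (sorted): 315, 705, 2378, 2887.
Circular molecule, 4 cuts → 4 fragments:
  705 − 315 = 390 bp
  2378 − 705 = 1673 bp
  2887 − 2378 = 509 bp
  wrap: 5998 − 2887 + 315 = 3426 bp
Sorted largest to smallest: 3426, 1673, 509, 390 bp.

3426, 1673, 509, 390 bp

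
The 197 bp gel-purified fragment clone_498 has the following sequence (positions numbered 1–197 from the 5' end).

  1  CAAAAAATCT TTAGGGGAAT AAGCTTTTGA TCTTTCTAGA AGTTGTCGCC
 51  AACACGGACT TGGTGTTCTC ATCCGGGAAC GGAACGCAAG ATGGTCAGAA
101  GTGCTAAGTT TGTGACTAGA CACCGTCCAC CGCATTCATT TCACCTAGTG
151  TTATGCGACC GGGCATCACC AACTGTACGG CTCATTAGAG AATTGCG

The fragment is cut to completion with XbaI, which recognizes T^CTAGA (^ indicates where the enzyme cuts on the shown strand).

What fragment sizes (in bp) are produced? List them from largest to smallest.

162, 35 bp

The XbaI site (TCTAGA) starts at position 35.
XbaI cuts after the first base of each site, so after position 35.
Linear molecule, 1 cut → 2 fragments:
  1–35 → 35 bp
  36–197 → 162 bp
Sorted largest to smallest: 162, 35 bp.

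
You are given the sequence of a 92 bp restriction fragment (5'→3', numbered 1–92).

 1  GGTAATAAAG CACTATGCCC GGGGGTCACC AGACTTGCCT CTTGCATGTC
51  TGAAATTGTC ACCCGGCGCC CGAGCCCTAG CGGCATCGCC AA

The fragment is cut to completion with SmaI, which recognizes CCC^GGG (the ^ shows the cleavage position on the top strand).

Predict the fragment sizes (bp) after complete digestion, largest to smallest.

72, 20 bp

The SmaI site (CCCGGG) starts at position 18.
SmaI cuts after base 3 of each site, so after position 20.
Linear molecule, 1 cut → 2 fragments:
  1–20 → 20 bp
  21–92 → 72 bp
Sorted largest to smallest: 72, 20 bp.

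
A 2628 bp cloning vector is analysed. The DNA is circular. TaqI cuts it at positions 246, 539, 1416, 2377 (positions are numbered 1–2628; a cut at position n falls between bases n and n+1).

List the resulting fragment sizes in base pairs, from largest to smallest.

Circular molecule, 4 cuts → 4 fragments:
  539 − 246 = 293 bp
  1416 − 539 = 877 bp
  2377 − 1416 = 961 bp
  wrap: 2628 − 2377 + 246 = 497 bp
Sorted largest to smallest: 961, 877, 497, 293 bp.

961, 877, 497, 293 bp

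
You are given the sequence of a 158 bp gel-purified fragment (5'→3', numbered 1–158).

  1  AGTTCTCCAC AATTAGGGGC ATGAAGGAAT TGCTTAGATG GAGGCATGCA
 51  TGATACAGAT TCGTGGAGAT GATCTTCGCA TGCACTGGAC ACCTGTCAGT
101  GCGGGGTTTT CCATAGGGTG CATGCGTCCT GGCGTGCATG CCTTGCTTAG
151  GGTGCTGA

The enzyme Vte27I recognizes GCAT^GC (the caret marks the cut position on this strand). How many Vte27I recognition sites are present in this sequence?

4

GCATGC occurs starting at positions 44, 78, 120, 136.
Vte27I cuts at 4 sites.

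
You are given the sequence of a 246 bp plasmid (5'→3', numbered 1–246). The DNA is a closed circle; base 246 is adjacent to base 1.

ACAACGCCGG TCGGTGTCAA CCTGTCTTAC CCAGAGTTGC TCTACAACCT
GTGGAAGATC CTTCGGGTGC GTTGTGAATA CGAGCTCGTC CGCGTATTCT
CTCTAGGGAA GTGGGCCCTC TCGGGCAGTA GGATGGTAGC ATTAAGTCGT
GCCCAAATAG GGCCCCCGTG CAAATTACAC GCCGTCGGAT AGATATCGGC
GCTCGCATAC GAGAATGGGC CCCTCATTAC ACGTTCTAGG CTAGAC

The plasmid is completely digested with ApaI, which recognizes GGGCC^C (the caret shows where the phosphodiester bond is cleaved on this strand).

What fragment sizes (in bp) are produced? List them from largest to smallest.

ApaI sites (GGGCCC) start at positions 113, 160, 217.
ApaI cuts after base 5 of each site (before the last base), so after positions 117, 164, 221.
Circular molecule, 3 cuts → 3 fragments:
  118–164 → 47 bp
  165–221 → 57 bp
  222–246 then 1–117 → 25 + 117 = 142 bp
Sorted largest to smallest: 142, 57, 47 bp.

142, 57, 47 bp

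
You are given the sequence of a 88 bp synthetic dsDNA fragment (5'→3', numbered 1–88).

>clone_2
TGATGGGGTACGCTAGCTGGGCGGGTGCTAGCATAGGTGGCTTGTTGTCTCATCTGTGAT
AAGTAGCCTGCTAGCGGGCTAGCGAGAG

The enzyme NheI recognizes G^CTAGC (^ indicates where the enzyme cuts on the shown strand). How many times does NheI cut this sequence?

4

GCTAGC occurs starting at positions 12, 27, 70, 78.
NheI cuts at 4 sites.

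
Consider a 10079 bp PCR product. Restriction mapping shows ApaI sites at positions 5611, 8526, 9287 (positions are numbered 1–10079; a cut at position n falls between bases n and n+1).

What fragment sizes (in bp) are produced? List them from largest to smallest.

Linear molecule, 3 cuts → 4 fragments:
  5611 − 0 = 5611 bp
  8526 − 5611 = 2915 bp
  9287 − 8526 = 761 bp
  10079 − 9287 = 792 bp
Sorted largest to smallest: 5611, 2915, 792, 761 bp.

5611, 2915, 792, 761 bp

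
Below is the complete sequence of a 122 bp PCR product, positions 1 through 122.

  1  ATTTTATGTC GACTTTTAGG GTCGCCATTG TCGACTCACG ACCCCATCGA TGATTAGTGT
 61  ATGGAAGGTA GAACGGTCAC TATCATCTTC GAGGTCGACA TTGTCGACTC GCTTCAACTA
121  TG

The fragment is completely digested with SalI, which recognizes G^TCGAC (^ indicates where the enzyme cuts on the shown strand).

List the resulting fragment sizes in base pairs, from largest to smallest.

64, 22, 19, 9, 8 bp

SalI sites (GTCGAC) start at positions 8, 30, 94, 103.
SalI cuts after the first base of each site, so after positions 8, 30, 94, 103.
Linear molecule, 4 cuts → 5 fragments:
  1–8 → 8 bp
  9–30 → 22 bp
  31–94 → 64 bp
  95–103 → 9 bp
  104–122 → 19 bp
Sorted largest to smallest: 64, 22, 19, 9, 8 bp.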